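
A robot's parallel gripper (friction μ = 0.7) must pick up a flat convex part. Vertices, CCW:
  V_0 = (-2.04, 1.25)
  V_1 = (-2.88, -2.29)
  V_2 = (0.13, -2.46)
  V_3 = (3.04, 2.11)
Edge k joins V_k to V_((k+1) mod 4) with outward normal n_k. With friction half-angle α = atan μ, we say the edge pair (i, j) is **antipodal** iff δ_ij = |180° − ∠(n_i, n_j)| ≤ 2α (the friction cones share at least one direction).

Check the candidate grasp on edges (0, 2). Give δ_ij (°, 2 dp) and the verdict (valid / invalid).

α = atan 0.7 = 34.99°;  2α = 69.98°
edge 0: e_0 = (-0.84, -3.54);  n_0 = (-0.9730, +0.2309)
edge 2: e_2 = (+2.91, +4.57);  n_2 = (+0.8435, -0.5371)
∠(n_0, n_2) = 160.86°
δ = |180° − 160.86°| = 19.14°
19.14° ≤ 2α = 69.98°  →  valid

δ = 19.14°, valid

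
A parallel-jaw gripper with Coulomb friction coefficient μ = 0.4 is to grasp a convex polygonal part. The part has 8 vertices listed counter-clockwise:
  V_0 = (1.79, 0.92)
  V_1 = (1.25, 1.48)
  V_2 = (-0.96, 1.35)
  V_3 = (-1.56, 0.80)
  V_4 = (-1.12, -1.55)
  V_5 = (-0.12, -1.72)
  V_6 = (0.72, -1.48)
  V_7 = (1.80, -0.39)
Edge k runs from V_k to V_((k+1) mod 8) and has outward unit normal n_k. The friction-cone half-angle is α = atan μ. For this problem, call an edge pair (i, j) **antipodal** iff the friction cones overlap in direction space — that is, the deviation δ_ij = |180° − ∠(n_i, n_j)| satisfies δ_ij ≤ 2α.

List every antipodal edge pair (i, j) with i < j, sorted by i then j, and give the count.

count = 8; pairs: (0,3), (0,4), (1,4), (1,5), (1,6), (2,5), (2,6), (3,7)

α = atan 0.4 = 21.80°;  2α = 43.60°
n_0 = (+0.7198, +0.6941)
n_1 = (-0.0587, +0.9983)
n_2 = (-0.6757, +0.7372)
n_3 = (-0.9829, -0.1840)
n_4 = (-0.1676, -0.9859)
n_5 = (+0.2747, -0.9615)
n_6 = (+0.7104, -0.7038)
n_7 = (+1.0000, +0.0076)
  (0,1): δ = 130.59°  ·
  (0,2): δ = 91.45°  ·
  (0,3): δ = 33.35°  ✓
  (0,4): δ = 36.39°  ✓
  (0,5): δ = 61.99°  ·
  (0,6): δ = 91.31°  ·
  (0,7): δ = 136.48°  ·
  (1,2): δ = 140.86°  ·
  (1,3): δ = 82.76°  ·
  (1,4): δ = 13.01°  ✓
  (1,5): δ = 12.58°  ✓
  (1,6): δ = 41.90°  ✓
  (1,7): δ = 87.07°  ·
  (2,3): δ = 121.91°  ·
  (2,4): δ = 52.16°  ·
  (2,5): δ = 26.57°  ✓
  (2,6): δ = 2.75°  ✓
  (2,7): δ = 47.93°  ·
  (3,4): δ = 110.25°  ·
  (3,5): δ = 84.66°  ·
  (3,6): δ = 55.34°  ·
  (3,7): δ = 10.17°  ✓
  (4,5): δ = 154.41°  ·
  (4,6): δ = 125.09°  ·
  (4,7): δ = 79.91°  ·
  (5,6): δ = 150.68°  ·
  (5,7): δ = 105.51°  ·
  (6,7): δ = 134.83°  ·
antipodal pairs: 8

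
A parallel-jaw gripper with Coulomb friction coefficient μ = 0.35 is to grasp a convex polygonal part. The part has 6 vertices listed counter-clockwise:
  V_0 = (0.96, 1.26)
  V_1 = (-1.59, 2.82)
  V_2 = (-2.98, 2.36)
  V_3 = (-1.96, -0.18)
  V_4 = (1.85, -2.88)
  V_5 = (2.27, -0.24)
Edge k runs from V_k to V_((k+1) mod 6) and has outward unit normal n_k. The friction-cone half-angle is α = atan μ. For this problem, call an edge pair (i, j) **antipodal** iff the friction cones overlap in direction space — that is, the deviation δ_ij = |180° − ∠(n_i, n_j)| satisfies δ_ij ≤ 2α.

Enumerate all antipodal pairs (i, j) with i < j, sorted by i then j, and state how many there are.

α = atan 0.35 = 19.29°;  2α = 38.58°
n_0 = (+0.5219, +0.8530)
n_1 = (-0.3142, +0.9494)
n_2 = (-0.9280, -0.3727)
n_3 = (-0.5782, -0.8159)
n_4 = (+0.9876, -0.1571)
n_5 = (+0.7532, +0.6578)
  (0,1): δ = 130.23°  ·
  (0,2): δ = 36.66°  ✓
  (0,3): δ = 3.87°  ✓
  (0,4): δ = 112.42°  ·
  (0,5): δ = 162.59°  ·
  (1,2): δ = 86.43°  ·
  (1,3): δ = 53.63°  ·
  (1,4): δ = 62.65°  ·
  (1,5): δ = 112.82°  ·
  (2,3): δ = 147.20°  ·
  (2,4): δ = 30.92°  ✓
  (2,5): δ = 19.25°  ✓
  (3,4): δ = 63.72°  ·
  (3,5): δ = 13.54°  ✓
  (4,5): δ = 129.83°  ·
antipodal pairs: 5

count = 5; pairs: (0,2), (0,3), (2,4), (2,5), (3,5)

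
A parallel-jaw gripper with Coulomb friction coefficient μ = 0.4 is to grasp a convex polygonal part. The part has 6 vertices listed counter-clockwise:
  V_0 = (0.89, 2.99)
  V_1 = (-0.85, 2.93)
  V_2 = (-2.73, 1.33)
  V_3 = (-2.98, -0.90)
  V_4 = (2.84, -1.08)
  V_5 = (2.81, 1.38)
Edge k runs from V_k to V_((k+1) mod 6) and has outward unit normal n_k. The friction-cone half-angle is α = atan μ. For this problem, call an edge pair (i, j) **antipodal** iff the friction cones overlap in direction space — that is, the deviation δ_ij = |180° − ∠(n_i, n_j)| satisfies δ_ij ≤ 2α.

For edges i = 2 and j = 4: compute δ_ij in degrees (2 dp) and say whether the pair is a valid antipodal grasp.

α = atan 0.4 = 21.80°;  2α = 43.60°
edge 2: e_2 = (-0.25, -2.23);  n_2 = (-0.9938, +0.1114)
edge 4: e_4 = (-0.03, +2.46);  n_4 = (+0.9999, +0.0122)
∠(n_2, n_4) = 172.90°
δ = |180° − 172.90°| = 7.10°
7.10° ≤ 2α = 43.60°  →  valid

δ = 7.10°, valid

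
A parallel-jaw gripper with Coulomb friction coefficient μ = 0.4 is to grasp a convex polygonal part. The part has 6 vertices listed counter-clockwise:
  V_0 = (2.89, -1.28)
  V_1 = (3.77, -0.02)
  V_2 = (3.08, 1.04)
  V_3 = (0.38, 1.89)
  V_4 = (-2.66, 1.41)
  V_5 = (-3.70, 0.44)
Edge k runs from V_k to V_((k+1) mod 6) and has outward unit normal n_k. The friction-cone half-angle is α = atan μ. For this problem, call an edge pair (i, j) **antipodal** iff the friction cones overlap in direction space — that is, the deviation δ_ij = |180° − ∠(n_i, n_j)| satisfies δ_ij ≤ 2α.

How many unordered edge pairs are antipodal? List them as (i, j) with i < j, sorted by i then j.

count = 4; pairs: (0,4), (1,5), (2,5), (3,5)

α = atan 0.4 = 21.80°;  2α = 43.60°
n_0 = (+0.8198, -0.5726)
n_1 = (+0.8381, +0.5455)
n_2 = (+0.3003, +0.9538)
n_3 = (-0.1560, +0.9878)
n_4 = (-0.6821, +0.7313)
n_5 = (-0.2525, -0.9676)
  (0,1): δ = 112.01°  ·
  (0,2): δ = 72.54°  ·
  (0,3): δ = 46.10°  ·
  (0,4): δ = 12.06°  ✓
  (0,5): δ = 110.30°  ·
  (1,2): δ = 140.54°  ·
  (1,3): δ = 114.09°  ·
  (1,4): δ = 80.06°  ·
  (1,5): δ = 42.31°  ✓
  (2,3): δ = 153.55°  ·
  (2,4): δ = 119.52°  ·
  (2,5): δ = 2.85°  ✓
  (3,4): δ = 145.97°  ·
  (3,5): δ = 23.60°  ✓
  (4,5): δ = 57.63°  ·
antipodal pairs: 4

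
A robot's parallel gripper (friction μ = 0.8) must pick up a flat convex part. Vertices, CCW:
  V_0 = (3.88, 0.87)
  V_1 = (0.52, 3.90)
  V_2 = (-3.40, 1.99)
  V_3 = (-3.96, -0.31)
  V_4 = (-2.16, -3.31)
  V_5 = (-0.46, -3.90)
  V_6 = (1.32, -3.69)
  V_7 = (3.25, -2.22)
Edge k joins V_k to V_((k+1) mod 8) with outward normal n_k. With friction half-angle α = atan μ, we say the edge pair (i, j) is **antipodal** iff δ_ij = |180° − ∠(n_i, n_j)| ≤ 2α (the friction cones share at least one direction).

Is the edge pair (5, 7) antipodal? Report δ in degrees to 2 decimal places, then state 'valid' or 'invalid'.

α = atan 0.8 = 38.66°;  2α = 77.32°
edge 5: e_5 = (+1.78, +0.21);  n_5 = (+0.1172, -0.9931)
edge 7: e_7 = (+0.63, +3.09);  n_7 = (+0.9798, -0.1998)
∠(n_5, n_7) = 71.75°
δ = |180° − 71.75°| = 108.25°
108.25° > 2α = 77.32°  →  invalid

δ = 108.25°, invalid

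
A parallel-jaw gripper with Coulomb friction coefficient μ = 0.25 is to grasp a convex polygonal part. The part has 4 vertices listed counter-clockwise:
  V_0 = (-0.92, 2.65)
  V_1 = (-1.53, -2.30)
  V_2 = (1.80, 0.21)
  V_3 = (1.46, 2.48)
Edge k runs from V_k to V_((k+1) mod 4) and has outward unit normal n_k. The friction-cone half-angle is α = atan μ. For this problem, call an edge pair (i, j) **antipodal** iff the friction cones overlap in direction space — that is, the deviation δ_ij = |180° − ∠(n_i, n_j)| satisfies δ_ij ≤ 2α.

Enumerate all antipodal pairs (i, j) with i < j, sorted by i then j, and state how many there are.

α = atan 0.25 = 14.04°;  2α = 28.07°
n_0 = (-0.9925, +0.1223)
n_1 = (+0.6019, -0.7986)
n_2 = (+0.9890, +0.1481)
n_3 = (+0.0712, +0.9975)
  (0,1): δ = 45.97°  ·
  (0,2): δ = 15.54°  ✓
  (0,3): δ = 92.94°  ·
  (1,2): δ = 118.49°  ·
  (1,3): δ = 41.09°  ·
  (2,3): δ = 102.60°  ·
antipodal pairs: 1

count = 1; pairs: (0,2)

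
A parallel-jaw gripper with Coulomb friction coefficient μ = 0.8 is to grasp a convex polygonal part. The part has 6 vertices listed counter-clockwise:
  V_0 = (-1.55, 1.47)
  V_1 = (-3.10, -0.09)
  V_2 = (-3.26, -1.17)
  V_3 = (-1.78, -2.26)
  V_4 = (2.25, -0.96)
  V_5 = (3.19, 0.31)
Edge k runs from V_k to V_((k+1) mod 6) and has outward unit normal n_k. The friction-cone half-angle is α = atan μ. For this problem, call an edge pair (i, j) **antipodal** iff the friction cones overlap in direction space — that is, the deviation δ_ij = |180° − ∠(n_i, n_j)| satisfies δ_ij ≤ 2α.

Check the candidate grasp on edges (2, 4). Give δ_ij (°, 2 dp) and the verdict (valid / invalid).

α = atan 0.8 = 38.66°;  2α = 77.32°
edge 2: e_2 = (+1.48, -1.09);  n_2 = (-0.5930, -0.8052)
edge 4: e_4 = (+0.94, +1.27);  n_4 = (+0.8038, -0.5949)
∠(n_2, n_4) = 89.86°
δ = |180° − 89.86°| = 90.14°
90.14° > 2α = 77.32°  →  invalid

δ = 90.14°, invalid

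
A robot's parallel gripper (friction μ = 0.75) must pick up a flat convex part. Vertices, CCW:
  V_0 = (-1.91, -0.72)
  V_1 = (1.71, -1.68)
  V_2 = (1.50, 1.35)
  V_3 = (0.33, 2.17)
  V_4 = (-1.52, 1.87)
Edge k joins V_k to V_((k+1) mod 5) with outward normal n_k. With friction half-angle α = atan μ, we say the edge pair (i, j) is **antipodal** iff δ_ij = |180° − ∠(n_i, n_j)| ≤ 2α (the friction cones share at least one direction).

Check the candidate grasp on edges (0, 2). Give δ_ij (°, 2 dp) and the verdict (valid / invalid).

δ = 20.17°, valid

α = atan 0.75 = 36.87°;  2α = 73.74°
edge 0: e_0 = (+3.62, -0.96);  n_0 = (-0.2563, -0.9666)
edge 2: e_2 = (-1.17, +0.82);  n_2 = (+0.5739, +0.8189)
∠(n_0, n_2) = 159.83°
δ = |180° − 159.83°| = 20.17°
20.17° ≤ 2α = 73.74°  →  valid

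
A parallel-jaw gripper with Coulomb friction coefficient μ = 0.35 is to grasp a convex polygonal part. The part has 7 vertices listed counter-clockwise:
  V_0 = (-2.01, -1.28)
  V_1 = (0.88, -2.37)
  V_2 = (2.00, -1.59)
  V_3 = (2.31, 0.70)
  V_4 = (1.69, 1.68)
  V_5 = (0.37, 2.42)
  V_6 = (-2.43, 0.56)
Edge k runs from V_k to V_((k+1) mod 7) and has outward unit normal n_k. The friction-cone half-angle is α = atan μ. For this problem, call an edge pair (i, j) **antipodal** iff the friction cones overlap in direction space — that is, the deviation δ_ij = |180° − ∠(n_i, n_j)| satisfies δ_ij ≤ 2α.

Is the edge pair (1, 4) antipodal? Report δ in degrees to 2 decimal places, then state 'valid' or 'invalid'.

α = atan 0.35 = 19.29°;  2α = 38.58°
edge 1: e_1 = (+1.12, +0.78);  n_1 = (+0.5715, -0.8206)
edge 4: e_4 = (-1.32, +0.74);  n_4 = (+0.4890, +0.8723)
∠(n_1, n_4) = 115.87°
δ = |180° − 115.87°| = 64.13°
64.13° > 2α = 38.58°  →  invalid

δ = 64.13°, invalid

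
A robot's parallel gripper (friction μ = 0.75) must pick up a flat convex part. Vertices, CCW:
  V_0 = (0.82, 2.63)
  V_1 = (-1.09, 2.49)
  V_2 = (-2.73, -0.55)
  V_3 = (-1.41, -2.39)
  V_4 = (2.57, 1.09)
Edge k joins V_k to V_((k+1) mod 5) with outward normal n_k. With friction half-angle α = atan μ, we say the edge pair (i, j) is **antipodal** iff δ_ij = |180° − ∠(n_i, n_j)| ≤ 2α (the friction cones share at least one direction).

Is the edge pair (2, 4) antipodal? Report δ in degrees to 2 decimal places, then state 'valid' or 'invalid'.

δ = 13.00°, valid

α = atan 0.75 = 36.87°;  2α = 73.74°
edge 2: e_2 = (+1.32, -1.84);  n_2 = (-0.8125, -0.5829)
edge 4: e_4 = (-1.75, +1.54);  n_4 = (+0.6606, +0.7507)
∠(n_2, n_4) = 167.00°
δ = |180° − 167.00°| = 13.00°
13.00° ≤ 2α = 73.74°  →  valid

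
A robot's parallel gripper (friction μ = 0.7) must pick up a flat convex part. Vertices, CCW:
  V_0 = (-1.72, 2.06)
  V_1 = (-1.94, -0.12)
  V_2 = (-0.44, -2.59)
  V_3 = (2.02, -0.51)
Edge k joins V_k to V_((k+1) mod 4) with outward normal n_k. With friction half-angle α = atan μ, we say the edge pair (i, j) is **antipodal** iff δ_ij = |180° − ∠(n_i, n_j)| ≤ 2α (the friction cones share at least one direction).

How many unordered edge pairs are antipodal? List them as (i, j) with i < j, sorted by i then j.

α = atan 0.7 = 34.99°;  2α = 69.98°
n_0 = (-0.9949, +0.1004)
n_1 = (-0.8547, -0.5191)
n_2 = (+0.6457, -0.7636)
n_3 = (+0.5663, +0.8242)
  (0,1): δ = 142.97°  ·
  (0,2): δ = 44.02°  ✓
  (0,3): δ = 61.27°  ✓
  (1,2): δ = 81.05°  ·
  (1,3): δ = 24.23°  ✓
  (2,3): δ = 74.71°  ·
antipodal pairs: 3

count = 3; pairs: (0,2), (0,3), (1,3)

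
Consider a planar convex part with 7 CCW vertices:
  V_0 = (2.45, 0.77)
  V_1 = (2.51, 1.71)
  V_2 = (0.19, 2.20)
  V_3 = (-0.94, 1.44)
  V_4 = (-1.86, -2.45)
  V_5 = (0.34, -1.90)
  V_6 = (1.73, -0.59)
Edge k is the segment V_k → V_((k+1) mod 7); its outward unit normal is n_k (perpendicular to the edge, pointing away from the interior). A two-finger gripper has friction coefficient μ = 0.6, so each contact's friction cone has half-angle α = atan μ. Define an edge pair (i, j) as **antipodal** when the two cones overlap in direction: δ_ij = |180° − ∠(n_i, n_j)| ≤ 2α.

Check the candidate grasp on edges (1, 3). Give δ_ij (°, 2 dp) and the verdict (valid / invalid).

α = atan 0.6 = 30.96°;  2α = 61.93°
edge 1: e_1 = (-2.32, +0.49);  n_1 = (+0.2066, +0.9784)
edge 3: e_3 = (-0.92, -3.89);  n_3 = (-0.9732, +0.2302)
∠(n_1, n_3) = 88.62°
δ = |180° − 88.62°| = 91.38°
91.38° > 2α = 61.93°  →  invalid

δ = 91.38°, invalid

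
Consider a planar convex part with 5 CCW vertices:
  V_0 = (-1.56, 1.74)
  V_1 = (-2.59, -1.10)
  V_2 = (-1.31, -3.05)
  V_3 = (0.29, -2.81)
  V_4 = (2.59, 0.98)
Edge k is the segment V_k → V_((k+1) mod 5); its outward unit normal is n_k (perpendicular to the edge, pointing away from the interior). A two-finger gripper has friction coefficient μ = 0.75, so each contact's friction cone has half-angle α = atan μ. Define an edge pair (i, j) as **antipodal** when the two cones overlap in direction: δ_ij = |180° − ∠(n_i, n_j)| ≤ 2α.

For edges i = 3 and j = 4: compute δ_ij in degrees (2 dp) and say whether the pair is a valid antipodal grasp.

δ = 69.13°, valid

α = atan 0.75 = 36.87°;  2α = 73.74°
edge 3: e_3 = (+2.30, +3.79);  n_3 = (+0.8549, -0.5188)
edge 4: e_4 = (-4.15, +0.76);  n_4 = (+0.1801, +0.9836)
∠(n_3, n_4) = 110.87°
δ = |180° − 110.87°| = 69.13°
69.13° ≤ 2α = 73.74°  →  valid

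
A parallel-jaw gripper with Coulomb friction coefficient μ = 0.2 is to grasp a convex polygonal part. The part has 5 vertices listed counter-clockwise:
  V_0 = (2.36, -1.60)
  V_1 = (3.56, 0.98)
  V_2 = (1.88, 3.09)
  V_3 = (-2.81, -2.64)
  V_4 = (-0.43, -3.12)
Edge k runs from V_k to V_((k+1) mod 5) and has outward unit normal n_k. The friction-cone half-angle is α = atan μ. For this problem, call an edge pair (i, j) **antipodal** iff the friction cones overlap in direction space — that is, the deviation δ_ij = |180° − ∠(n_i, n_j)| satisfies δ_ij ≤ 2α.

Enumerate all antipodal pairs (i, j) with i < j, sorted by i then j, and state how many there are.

α = atan 0.2 = 11.31°;  2α = 22.62°
n_0 = (+0.9067, -0.4217)
n_1 = (+0.7823, +0.6229)
n_2 = (-0.7738, +0.6334)
n_3 = (-0.1977, -0.9803)
n_4 = (+0.4784, -0.8781)
  (0,1): δ = 116.53°  ·
  (0,2): δ = 14.36°  ✓
  (0,3): δ = 103.54°  ·
  (0,4): δ = 143.53°  ·
  (1,2): δ = 77.83°  ·
  (1,3): δ = 40.07°  ·
  (1,4): δ = 80.05°  ·
  (2,3): δ = 62.10°  ·
  (2,4): δ = 22.12°  ✓
  (3,4): δ = 140.02°  ·
antipodal pairs: 2

count = 2; pairs: (0,2), (2,4)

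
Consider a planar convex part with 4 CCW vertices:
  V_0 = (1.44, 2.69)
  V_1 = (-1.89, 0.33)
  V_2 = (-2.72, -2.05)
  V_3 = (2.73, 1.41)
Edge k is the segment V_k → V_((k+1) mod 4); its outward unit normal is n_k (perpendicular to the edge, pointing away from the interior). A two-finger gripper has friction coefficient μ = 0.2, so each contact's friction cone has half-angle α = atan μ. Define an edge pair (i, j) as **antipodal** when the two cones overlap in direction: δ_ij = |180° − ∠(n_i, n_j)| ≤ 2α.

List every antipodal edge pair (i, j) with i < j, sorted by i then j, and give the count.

α = atan 0.2 = 11.31°;  2α = 22.62°
n_0 = (-0.5782, +0.8159)
n_1 = (-0.9442, +0.3293)
n_2 = (+0.5360, -0.8442)
n_3 = (+0.7044, +0.7099)
  (0,1): δ = 144.55°  ·
  (0,2): δ = 2.92°  ✓
  (0,3): δ = 99.90°  ·
  (1,2): δ = 38.36°  ·
  (1,3): δ = 64.45°  ·
  (2,3): δ = 77.19°  ·
antipodal pairs: 1

count = 1; pairs: (0,2)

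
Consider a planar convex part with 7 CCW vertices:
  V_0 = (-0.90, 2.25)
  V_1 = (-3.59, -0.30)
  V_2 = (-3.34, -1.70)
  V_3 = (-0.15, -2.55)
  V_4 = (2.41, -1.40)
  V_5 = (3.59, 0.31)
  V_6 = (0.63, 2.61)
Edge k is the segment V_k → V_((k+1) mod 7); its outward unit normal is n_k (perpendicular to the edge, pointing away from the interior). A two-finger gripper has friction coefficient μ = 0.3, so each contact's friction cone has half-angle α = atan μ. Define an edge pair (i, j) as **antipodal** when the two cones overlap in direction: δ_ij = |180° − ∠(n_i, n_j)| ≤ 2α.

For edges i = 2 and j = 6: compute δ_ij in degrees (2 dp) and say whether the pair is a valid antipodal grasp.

δ = 28.16°, valid

α = atan 0.3 = 16.70°;  2α = 33.40°
edge 2: e_2 = (+3.19, -0.85);  n_2 = (-0.2575, -0.9663)
edge 6: e_6 = (-1.53, -0.36);  n_6 = (-0.2290, +0.9734)
∠(n_2, n_6) = 151.84°
δ = |180° − 151.84°| = 28.16°
28.16° ≤ 2α = 33.40°  →  valid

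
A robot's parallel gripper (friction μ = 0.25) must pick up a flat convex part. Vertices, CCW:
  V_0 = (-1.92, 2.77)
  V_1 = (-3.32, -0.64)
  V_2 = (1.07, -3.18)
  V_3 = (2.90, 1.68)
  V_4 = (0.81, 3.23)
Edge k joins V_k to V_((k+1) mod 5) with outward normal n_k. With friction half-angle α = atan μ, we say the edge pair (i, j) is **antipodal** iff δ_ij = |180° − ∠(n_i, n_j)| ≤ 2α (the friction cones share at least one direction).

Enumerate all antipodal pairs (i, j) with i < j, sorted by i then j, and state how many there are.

α = atan 0.25 = 14.04°;  2α = 28.07°
n_0 = (-0.9251, +0.3798)
n_1 = (-0.5008, -0.8656)
n_2 = (+0.9359, -0.3524)
n_3 = (+0.5957, +0.8032)
n_4 = (-0.1662, +0.9861)
  (0,1): δ = 97.73°  ·
  (0,2): δ = 1.69°  ✓
  (0,3): δ = 75.76°  ·
  (0,4): δ = 121.89°  ·
  (1,2): δ = 80.58°  ·
  (1,3): δ = 6.51°  ✓
  (1,4): δ = 39.62°  ·
  (2,3): δ = 105.93°  ·
  (2,4): δ = 59.80°  ·
  (3,4): δ = 133.87°  ·
antipodal pairs: 2

count = 2; pairs: (0,2), (1,3)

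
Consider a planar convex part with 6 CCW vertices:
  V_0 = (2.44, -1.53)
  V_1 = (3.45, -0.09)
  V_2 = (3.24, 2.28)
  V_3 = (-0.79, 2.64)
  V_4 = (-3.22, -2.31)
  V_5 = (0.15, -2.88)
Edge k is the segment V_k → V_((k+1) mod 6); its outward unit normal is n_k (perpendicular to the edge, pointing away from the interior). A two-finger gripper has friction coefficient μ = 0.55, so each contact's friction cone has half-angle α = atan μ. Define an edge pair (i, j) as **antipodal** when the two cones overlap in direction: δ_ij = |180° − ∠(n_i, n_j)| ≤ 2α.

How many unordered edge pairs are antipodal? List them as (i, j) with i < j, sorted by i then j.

count = 5; pairs: (0,3), (1,3), (2,4), (2,5), (3,5)

α = atan 0.55 = 28.81°;  2α = 57.62°
n_0 = (+0.8187, -0.5742)
n_1 = (+0.9961, +0.0883)
n_2 = (+0.0890, +0.9960)
n_3 = (-0.8977, +0.4407)
n_4 = (-0.1668, -0.9860)
n_5 = (+0.5078, -0.8615)
  (0,1): δ = 139.89°  ·
  (0,2): δ = 60.06°  ·
  (0,3): δ = 8.90°  ✓
  (0,4): δ = 115.45°  ·
  (0,5): δ = 155.57°  ·
  (1,2): δ = 100.17°  ·
  (1,3): δ = 31.21°  ✓
  (1,4): δ = 75.34°  ·
  (1,5): δ = 115.46°  ·
  (2,3): δ = 111.04°  ·
  (2,4): δ = 4.50°  ✓
  (2,5): δ = 35.62°  ✓
  (3,4): δ = 73.45°  ·
  (3,5): δ = 33.33°  ✓
  (4,5): δ = 139.88°  ·
antipodal pairs: 5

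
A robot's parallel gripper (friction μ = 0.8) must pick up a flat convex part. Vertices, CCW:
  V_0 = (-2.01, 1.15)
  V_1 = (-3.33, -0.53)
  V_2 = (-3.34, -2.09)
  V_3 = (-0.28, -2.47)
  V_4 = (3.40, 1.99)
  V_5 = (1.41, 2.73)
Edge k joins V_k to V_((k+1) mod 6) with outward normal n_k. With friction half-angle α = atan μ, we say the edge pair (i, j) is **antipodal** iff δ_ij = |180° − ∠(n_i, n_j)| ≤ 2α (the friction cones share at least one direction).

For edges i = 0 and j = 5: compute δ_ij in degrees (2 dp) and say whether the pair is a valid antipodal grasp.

δ = 152.95°, invalid

α = atan 0.8 = 38.66°;  2α = 77.32°
edge 0: e_0 = (-1.32, -1.68);  n_0 = (-0.7863, +0.6178)
edge 5: e_5 = (-3.42, -1.58);  n_5 = (-0.4194, +0.9078)
∠(n_0, n_5) = 27.05°
δ = |180° − 27.05°| = 152.95°
152.95° > 2α = 77.32°  →  invalid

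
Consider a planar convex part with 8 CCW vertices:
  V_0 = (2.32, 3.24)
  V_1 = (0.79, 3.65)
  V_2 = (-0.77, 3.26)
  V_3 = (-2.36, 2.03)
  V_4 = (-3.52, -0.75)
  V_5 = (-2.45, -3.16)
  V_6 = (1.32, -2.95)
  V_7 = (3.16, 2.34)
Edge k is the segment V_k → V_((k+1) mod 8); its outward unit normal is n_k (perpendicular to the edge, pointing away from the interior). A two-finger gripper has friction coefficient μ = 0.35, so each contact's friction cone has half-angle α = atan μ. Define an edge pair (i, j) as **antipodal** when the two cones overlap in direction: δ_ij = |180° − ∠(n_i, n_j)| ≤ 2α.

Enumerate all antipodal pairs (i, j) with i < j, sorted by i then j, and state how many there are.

α = atan 0.35 = 19.29°;  2α = 38.58°
n_0 = (+0.2588, +0.9659)
n_1 = (-0.2425, +0.9701)
n_2 = (-0.6119, +0.7910)
n_3 = (-0.9229, +0.3851)
n_4 = (-0.9140, -0.4058)
n_5 = (+0.0556, -0.9985)
n_6 = (+0.9445, -0.3285)
n_7 = (+0.7311, +0.6823)
  (0,1): δ = 150.96°  ·
  (0,2): δ = 127.27°  ·
  (0,3): δ = 97.65°  ·
  (0,4): δ = 51.06°  ·
  (0,5): δ = 18.19°  ✓
  (0,6): δ = 85.82°  ·
  (0,7): δ = 148.03°  ·
  (1,2): δ = 156.31°  ·
  (1,3): δ = 126.69°  ·
  (1,4): δ = 80.10°  ·
  (1,5): δ = 10.85°  ✓
  (1,6): δ = 56.78°  ·
  (1,7): δ = 118.99°  ·
  (2,3): δ = 150.37°  ·
  (2,4): δ = 103.78°  ·
  (2,5): δ = 34.54°  ✓
  (2,6): δ = 33.10°  ✓
  (2,7): δ = 95.30°  ·
  (3,4): δ = 133.41°  ·
  (3,5): δ = 64.16°  ·
  (3,6): δ = 3.47°  ✓
  (3,7): δ = 65.67°  ·
  (4,5): δ = 110.75°  ·
  (4,6): δ = 43.12°  ·
  (4,7): δ = 19.08°  ✓
  (5,6): δ = 112.37°  ·
  (5,7): δ = 50.16°  ·
  (6,7): δ = 117.80°  ·
antipodal pairs: 6

count = 6; pairs: (0,5), (1,5), (2,5), (2,6), (3,6), (4,7)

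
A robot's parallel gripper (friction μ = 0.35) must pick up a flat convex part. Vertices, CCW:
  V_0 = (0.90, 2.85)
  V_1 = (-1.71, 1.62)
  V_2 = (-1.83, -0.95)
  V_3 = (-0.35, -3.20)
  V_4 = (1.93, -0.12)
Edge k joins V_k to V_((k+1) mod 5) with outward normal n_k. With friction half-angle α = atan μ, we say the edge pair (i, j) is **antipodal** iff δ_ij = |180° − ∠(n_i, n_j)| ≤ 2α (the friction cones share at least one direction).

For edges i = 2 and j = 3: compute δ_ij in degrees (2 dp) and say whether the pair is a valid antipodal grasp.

δ = 69.85°, invalid

α = atan 0.35 = 19.29°;  2α = 38.58°
edge 2: e_2 = (+1.48, -2.25);  n_2 = (-0.8355, -0.5495)
edge 3: e_3 = (+2.28, +3.08);  n_3 = (+0.8037, -0.5950)
∠(n_2, n_3) = 110.15°
δ = |180° − 110.15°| = 69.85°
69.85° > 2α = 38.58°  →  invalid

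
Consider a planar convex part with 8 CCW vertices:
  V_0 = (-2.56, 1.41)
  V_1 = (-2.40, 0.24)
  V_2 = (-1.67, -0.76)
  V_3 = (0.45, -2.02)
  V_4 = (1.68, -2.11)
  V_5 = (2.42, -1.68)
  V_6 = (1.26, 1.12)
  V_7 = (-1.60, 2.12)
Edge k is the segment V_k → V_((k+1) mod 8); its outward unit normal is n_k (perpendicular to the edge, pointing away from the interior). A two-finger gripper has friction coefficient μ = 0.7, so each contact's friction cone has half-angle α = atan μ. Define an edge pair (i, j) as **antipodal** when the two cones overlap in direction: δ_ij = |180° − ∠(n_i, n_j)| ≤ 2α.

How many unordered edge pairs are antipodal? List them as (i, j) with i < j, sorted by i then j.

α = atan 0.7 = 34.99°;  2α = 69.98°
n_0 = (-0.9908, -0.1355)
n_1 = (-0.8077, -0.5896)
n_2 = (-0.5109, -0.8596)
n_3 = (-0.0730, -0.9973)
n_4 = (+0.5024, -0.8646)
n_5 = (+0.9239, +0.3827)
n_6 = (+0.3301, +0.9440)
n_7 = (-0.5946, +0.8040)
  (0,1): δ = 151.66°  ·
  (0,2): δ = 128.51°  ·
  (0,3): δ = 101.97°  ·
  (0,4): δ = 67.63°  ✓
  (0,5): δ = 14.72°  ✓
  (0,6): δ = 62.94°  ✓
  (0,7): δ = 118.70°  ·
  (1,2): δ = 156.85°  ·
  (1,3): δ = 130.31°  ·
  (1,4): δ = 95.97°  ·
  (1,5): δ = 13.63°  ✓
  (1,6): δ = 34.60°  ✓
  (1,7): δ = 90.36°  ·
  (2,3): δ = 153.46°  ·
  (2,4): δ = 119.12°  ·
  (2,5): δ = 36.77°  ✓
  (2,6): δ = 11.45°  ✓
  (2,7): δ = 67.21°  ✓
  (3,4): δ = 145.66°  ·
  (3,5): δ = 63.31°  ✓
  (3,6): δ = 15.09°  ✓
  (3,7): δ = 40.67°  ✓
  (4,5): δ = 97.66°  ·
  (4,6): δ = 49.43°  ✓
  (4,7): δ = 6.33°  ✓
  (5,6): δ = 131.78°  ·
  (5,7): δ = 76.02°  ·
  (6,7): δ = 124.24°  ·
antipodal pairs: 13

count = 13; pairs: (0,4), (0,5), (0,6), (1,5), (1,6), (2,5), (2,6), (2,7), (3,5), (3,6), (3,7), (4,6), (4,7)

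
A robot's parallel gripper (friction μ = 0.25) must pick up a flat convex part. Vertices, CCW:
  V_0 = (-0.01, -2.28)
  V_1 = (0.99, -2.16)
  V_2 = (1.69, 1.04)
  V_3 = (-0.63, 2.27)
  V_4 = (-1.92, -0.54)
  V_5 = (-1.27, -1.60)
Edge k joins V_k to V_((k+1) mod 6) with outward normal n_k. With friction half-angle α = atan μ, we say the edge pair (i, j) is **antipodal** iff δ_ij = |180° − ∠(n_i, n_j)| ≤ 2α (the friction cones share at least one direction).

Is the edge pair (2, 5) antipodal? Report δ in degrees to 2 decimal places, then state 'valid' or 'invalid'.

α = atan 0.25 = 14.04°;  2α = 28.07°
edge 2: e_2 = (-2.32, +1.23);  n_2 = (+0.4684, +0.8835)
edge 5: e_5 = (+1.26, -0.68);  n_5 = (-0.4749, -0.8800)
∠(n_2, n_5) = 179.58°
δ = |180° − 179.58°| = 0.42°
0.42° ≤ 2α = 28.07°  →  valid

δ = 0.42°, valid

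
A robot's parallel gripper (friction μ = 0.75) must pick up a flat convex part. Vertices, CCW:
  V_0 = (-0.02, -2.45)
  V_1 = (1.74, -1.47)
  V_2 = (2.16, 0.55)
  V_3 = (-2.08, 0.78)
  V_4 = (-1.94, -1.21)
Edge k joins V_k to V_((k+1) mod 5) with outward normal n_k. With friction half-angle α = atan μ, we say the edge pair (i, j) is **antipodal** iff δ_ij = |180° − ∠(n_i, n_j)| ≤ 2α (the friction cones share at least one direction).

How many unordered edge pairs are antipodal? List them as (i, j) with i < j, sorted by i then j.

count = 5; pairs: (0,2), (0,3), (1,3), (1,4), (2,4)

α = atan 0.75 = 36.87°;  2α = 73.74°
n_0 = (+0.4865, -0.8737)
n_1 = (+0.9791, -0.2036)
n_2 = (+0.0542, +0.9985)
n_3 = (-0.9975, -0.0702)
n_4 = (-0.5425, -0.8400)
  (0,1): δ = 130.86°  ·
  (0,2): δ = 32.21°  ✓
  (0,3): δ = 64.91°  ✓
  (0,4): δ = 118.03°  ·
  (1,2): δ = 81.36°  ·
  (1,3): δ = 15.77°  ✓
  (1,4): δ = 68.89°  ✓
  (2,3): δ = 82.87°  ·
  (2,4): δ = 29.75°  ✓
  (3,4): δ = 126.88°  ·
antipodal pairs: 5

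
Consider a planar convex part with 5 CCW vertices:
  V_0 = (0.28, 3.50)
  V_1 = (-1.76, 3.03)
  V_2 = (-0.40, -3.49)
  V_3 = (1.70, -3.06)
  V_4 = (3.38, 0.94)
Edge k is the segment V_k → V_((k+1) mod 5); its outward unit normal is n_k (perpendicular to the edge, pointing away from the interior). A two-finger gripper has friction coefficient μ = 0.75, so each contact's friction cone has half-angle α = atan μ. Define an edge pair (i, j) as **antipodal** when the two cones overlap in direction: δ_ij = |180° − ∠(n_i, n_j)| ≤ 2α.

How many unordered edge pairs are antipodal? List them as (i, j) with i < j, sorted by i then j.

α = atan 0.75 = 36.87°;  2α = 73.74°
n_0 = (-0.2245, +0.9745)
n_1 = (-0.9789, -0.2042)
n_2 = (+0.2006, -0.9797)
n_3 = (+0.9220, -0.3872)
n_4 = (+0.6368, +0.7711)
  (0,1): δ = 91.19°  ·
  (0,2): δ = 1.40°  ✓
  (0,3): δ = 54.24°  ✓
  (0,4): δ = 127.48°  ·
  (1,2): δ = 90.21°  ·
  (1,3): δ = 34.56°  ✓
  (1,4): δ = 38.67°  ✓
  (2,3): δ = 124.35°  ·
  (2,4): δ = 51.12°  ✓
  (3,4): δ = 106.77°  ·
antipodal pairs: 5

count = 5; pairs: (0,2), (0,3), (1,3), (1,4), (2,4)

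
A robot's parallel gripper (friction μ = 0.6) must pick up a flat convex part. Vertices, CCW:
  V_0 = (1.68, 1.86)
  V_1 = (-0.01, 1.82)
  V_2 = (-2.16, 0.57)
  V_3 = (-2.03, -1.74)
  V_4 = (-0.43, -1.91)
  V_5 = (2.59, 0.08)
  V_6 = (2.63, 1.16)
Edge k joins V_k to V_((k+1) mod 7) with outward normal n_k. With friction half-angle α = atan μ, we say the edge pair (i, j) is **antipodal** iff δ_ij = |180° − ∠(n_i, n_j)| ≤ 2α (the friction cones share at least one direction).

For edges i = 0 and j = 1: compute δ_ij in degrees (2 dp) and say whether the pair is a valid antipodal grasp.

α = atan 0.6 = 30.96°;  2α = 61.93°
edge 0: e_0 = (-1.69, -0.04);  n_0 = (-0.0237, +0.9997)
edge 1: e_1 = (-2.15, -1.25);  n_1 = (-0.5026, +0.8645)
∠(n_0, n_1) = 28.82°
δ = |180° − 28.82°| = 151.18°
151.18° > 2α = 61.93°  →  invalid

δ = 151.18°, invalid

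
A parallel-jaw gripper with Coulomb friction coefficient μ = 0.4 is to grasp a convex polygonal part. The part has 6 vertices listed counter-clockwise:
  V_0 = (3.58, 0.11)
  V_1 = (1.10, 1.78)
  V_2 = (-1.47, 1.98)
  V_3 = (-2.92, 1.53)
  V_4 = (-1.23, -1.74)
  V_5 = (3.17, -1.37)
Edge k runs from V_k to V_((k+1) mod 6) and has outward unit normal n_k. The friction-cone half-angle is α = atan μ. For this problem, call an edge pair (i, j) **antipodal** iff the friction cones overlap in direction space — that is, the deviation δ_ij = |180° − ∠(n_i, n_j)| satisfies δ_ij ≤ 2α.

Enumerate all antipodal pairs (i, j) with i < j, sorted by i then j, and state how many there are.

count = 5; pairs: (0,3), (0,4), (1,4), (2,4), (3,5)

α = atan 0.4 = 21.80°;  2α = 43.60°
n_0 = (+0.5586, +0.8295)
n_1 = (+0.0776, +0.9970)
n_2 = (-0.2964, +0.9551)
n_3 = (-0.8884, -0.4591)
n_4 = (+0.0838, -0.9965)
n_5 = (+0.9637, -0.2670)
  (0,1): δ = 150.49°  ·
  (0,2): δ = 128.80°  ·
  (0,3): δ = 28.71°  ✓
  (0,4): δ = 38.76°  ✓
  (0,5): δ = 108.47°  ·
  (1,2): δ = 158.31°  ·
  (1,3): δ = 58.22°  ·
  (1,4): δ = 9.26°  ✓
  (1,5): δ = 78.97°  ·
  (2,3): δ = 79.91°  ·
  (2,4): δ = 12.43°  ✓
  (2,5): δ = 57.27°  ·
  (3,4): δ = 112.52°  ·
  (3,5): δ = 42.81°  ✓
  (4,5): δ = 110.29°  ·
antipodal pairs: 5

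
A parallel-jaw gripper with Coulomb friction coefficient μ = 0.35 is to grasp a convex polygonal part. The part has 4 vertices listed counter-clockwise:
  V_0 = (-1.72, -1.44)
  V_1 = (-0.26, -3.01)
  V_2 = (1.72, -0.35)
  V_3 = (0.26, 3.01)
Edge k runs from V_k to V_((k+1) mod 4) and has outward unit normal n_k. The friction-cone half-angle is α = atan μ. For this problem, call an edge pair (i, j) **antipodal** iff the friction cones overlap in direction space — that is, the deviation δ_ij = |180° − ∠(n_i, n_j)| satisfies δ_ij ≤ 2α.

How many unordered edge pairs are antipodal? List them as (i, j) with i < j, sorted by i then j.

count = 2; pairs: (0,2), (1,3)

α = atan 0.35 = 19.29°;  2α = 38.58°
n_0 = (-0.7323, -0.6810)
n_1 = (+0.8022, -0.5971)
n_2 = (+0.9172, +0.3985)
n_3 = (-0.9136, +0.4065)
  (0,1): δ = 79.58°  ·
  (0,2): δ = 19.43°  ✓
  (0,3): δ = 113.09°  ·
  (1,2): δ = 119.85°  ·
  (1,3): δ = 12.68°  ✓
  (2,3): δ = 47.47°  ·
antipodal pairs: 2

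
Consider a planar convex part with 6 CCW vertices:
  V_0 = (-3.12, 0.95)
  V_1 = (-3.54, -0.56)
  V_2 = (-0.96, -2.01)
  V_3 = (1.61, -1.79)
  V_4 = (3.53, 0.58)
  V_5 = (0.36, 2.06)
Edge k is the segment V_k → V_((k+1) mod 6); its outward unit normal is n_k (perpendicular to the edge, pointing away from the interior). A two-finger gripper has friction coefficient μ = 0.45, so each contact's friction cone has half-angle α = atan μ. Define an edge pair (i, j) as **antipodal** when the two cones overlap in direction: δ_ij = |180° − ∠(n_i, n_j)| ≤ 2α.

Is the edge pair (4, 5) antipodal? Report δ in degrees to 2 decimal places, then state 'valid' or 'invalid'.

δ = 137.28°, invalid

α = atan 0.45 = 24.23°;  2α = 48.46°
edge 4: e_4 = (-3.17, +1.48);  n_4 = (+0.4230, +0.9061)
edge 5: e_5 = (-3.48, -1.11);  n_5 = (-0.3039, +0.9527)
∠(n_4, n_5) = 42.72°
δ = |180° − 42.72°| = 137.28°
137.28° > 2α = 48.46°  →  invalid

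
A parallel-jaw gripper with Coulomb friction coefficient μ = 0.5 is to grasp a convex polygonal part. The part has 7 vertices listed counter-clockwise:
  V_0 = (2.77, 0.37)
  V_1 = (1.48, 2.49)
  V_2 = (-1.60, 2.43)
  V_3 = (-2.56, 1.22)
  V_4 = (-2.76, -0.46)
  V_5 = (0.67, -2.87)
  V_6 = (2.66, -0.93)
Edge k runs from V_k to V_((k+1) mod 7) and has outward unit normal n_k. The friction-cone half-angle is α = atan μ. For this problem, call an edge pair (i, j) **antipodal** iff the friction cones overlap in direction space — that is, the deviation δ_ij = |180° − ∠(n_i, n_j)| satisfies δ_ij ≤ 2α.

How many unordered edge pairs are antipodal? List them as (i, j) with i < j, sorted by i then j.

count = 8; pairs: (0,3), (0,4), (1,4), (1,5), (2,5), (2,6), (3,5), (3,6)

α = atan 0.5 = 26.57°;  2α = 53.13°
n_0 = (+0.8543, +0.5198)
n_1 = (-0.0195, +0.9998)
n_2 = (-0.7834, +0.6215)
n_3 = (-0.9930, +0.1182)
n_4 = (-0.5749, -0.8182)
n_5 = (+0.6981, -0.7160)
n_6 = (+0.9964, -0.0843)
  (0,1): δ = 120.20°  ·
  (0,2): δ = 69.75°  ·
  (0,3): δ = 38.11°  ✓
  (0,4): δ = 23.59°  ✓
  (0,5): δ = 102.95°  ·
  (0,6): δ = 143.84°  ·
  (1,2): δ = 129.54°  ·
  (1,3): δ = 97.90°  ·
  (1,4): δ = 36.21°  ✓
  (1,5): δ = 43.16°  ✓
  (1,6): δ = 84.05°  ·
  (2,3): δ = 148.36°  ·
  (2,4): δ = 86.66°  ·
  (2,5): δ = 7.30°  ✓
  (2,6): δ = 33.59°  ✓
  (3,4): δ = 118.30°  ·
  (3,5): δ = 38.94°  ✓
  (3,6): δ = 1.95°  ✓
  (4,5): δ = 100.64°  ·
  (4,6): δ = 59.74°  ·
  (5,6): δ = 139.11°  ·
antipodal pairs: 8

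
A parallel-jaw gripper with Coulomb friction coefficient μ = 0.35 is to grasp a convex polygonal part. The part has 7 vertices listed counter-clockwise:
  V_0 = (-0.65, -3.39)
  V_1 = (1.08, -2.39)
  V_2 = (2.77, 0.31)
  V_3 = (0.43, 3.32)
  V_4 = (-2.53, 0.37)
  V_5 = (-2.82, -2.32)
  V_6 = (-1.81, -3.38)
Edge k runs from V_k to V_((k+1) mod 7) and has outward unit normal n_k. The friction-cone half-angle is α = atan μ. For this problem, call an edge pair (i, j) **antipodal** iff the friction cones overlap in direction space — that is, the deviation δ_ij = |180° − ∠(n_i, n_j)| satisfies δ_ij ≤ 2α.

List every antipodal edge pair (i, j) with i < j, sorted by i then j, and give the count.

count = 4; pairs: (0,3), (1,3), (1,4), (2,5)

α = atan 0.35 = 19.29°;  2α = 38.58°
n_0 = (+0.5004, -0.8658)
n_1 = (+0.8476, -0.5306)
n_2 = (+0.7895, +0.6138)
n_3 = (-0.7059, +0.7083)
n_4 = (-0.9942, +0.1072)
n_5 = (-0.7240, -0.6898)
n_6 = (-0.0086, -1.0000)
  (0,1): δ = 152.07°  ·
  (0,2): δ = 82.17°  ·
  (0,3): δ = 14.87°  ✓
  (0,4): δ = 53.82°  ·
  (0,5): δ = 103.59°  ·
  (0,6): δ = 149.48°  ·
  (1,2): δ = 110.09°  ·
  (1,3): δ = 13.05°  ✓
  (1,4): δ = 25.89°  ✓
  (1,5): δ = 75.66°  ·
  (1,6): δ = 121.55°  ·
  (2,3): δ = 82.96°  ·
  (2,4): δ = 44.01°  ·
  (2,5): δ = 5.75°  ✓
  (2,6): δ = 51.64°  ·
  (3,4): δ = 141.06°  ·
  (3,5): δ = 91.29°  ·
  (3,6): δ = 45.40°  ·
  (4,5): δ = 130.23°  ·
  (4,6): δ = 84.34°  ·
  (5,6): δ = 134.11°  ·
antipodal pairs: 4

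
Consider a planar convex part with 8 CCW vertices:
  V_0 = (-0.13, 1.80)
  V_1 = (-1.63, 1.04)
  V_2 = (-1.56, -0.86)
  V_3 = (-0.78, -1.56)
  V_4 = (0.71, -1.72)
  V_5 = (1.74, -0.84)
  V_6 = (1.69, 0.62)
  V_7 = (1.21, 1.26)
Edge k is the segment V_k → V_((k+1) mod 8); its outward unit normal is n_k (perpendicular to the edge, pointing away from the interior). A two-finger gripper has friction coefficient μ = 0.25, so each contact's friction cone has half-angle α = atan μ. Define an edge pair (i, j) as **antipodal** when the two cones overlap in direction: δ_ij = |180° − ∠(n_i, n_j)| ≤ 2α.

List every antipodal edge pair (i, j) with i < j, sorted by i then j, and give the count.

α = atan 0.25 = 14.04°;  2α = 28.07°
n_0 = (-0.4520, +0.8920)
n_1 = (-0.9993, -0.0368)
n_2 = (-0.6679, -0.7442)
n_3 = (-0.1068, -0.9943)
n_4 = (+0.6496, -0.7603)
n_5 = (+0.9994, +0.0342)
n_6 = (+0.8000, +0.6000)
n_7 = (+0.3738, +0.9275)
  (0,1): δ = 114.76°  ·
  (0,2): δ = 68.78°  ·
  (0,3): δ = 33.00°  ·
  (0,4): δ = 13.64°  ✓
  (0,5): δ = 65.09°  ·
  (0,6): δ = 100.00°  ·
  (0,7): δ = 131.18°  ·
  (1,2): δ = 134.02°  ·
  (1,3): δ = 98.24°  ·
  (1,4): δ = 51.60°  ·
  (1,5): δ = 0.15°  ✓
  (1,6): δ = 34.76°  ·
  (1,7): δ = 65.94°  ·
  (2,3): δ = 144.22°  ·
  (2,4): δ = 97.58°  ·
  (2,5): δ = 46.13°  ·
  (2,6): δ = 11.22°  ✓
  (2,7): δ = 19.96°  ✓
  (3,4): δ = 133.36°  ·
  (3,5): δ = 81.91°  ·
  (3,6): δ = 47.00°  ·
  (3,7): δ = 15.82°  ✓
  (4,5): δ = 128.55°  ·
  (4,6): δ = 93.64°  ·
  (4,7): δ = 62.46°  ·
  (5,6): δ = 145.09°  ·
  (5,7): δ = 113.91°  ·
  (6,7): δ = 148.82°  ·
antipodal pairs: 5

count = 5; pairs: (0,4), (1,5), (2,6), (2,7), (3,7)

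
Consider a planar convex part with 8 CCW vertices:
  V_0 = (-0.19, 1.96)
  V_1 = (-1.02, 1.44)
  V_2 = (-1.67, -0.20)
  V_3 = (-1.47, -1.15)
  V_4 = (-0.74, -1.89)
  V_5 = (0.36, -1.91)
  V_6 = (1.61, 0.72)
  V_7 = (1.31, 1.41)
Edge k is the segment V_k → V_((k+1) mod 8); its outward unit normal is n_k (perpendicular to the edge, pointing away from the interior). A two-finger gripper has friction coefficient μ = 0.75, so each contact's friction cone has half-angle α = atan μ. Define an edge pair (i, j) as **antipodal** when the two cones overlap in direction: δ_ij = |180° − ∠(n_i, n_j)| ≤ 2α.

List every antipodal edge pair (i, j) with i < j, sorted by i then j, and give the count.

count = 13; pairs: (0,4), (0,5), (1,4), (1,5), (1,6), (2,5), (2,6), (2,7), (3,5), (3,6), (3,7), (4,6), (4,7)

α = atan 0.75 = 36.87°;  2α = 73.74°
n_0 = (-0.5309, +0.8474)
n_1 = (-0.9296, +0.3685)
n_2 = (-0.9785, -0.2060)
n_3 = (-0.7119, -0.7023)
n_4 = (-0.0182, -0.9998)
n_5 = (+0.9032, -0.4293)
n_6 = (+0.9171, +0.3987)
n_7 = (+0.3443, +0.9389)
  (0,1): δ = 143.69°  ·
  (0,2): δ = 110.18°  ·
  (0,3): δ = 77.46°  ·
  (0,4): δ = 33.11°  ✓
  (0,5): δ = 32.51°  ✓
  (0,6): δ = 81.43°  ·
  (0,7): δ = 127.80°  ·
  (1,2): δ = 146.49°  ·
  (1,3): δ = 113.77°  ·
  (1,4): δ = 69.42°  ✓
  (1,5): δ = 3.80°  ✓
  (1,6): δ = 45.12°  ✓
  (1,7): δ = 91.48°  ·
  (2,3): δ = 147.28°  ·
  (2,4): δ = 102.93°  ·
  (2,5): δ = 37.31°  ✓
  (2,6): δ = 11.61°  ✓
  (2,7): δ = 57.98°  ✓
  (3,4): δ = 135.65°  ·
  (3,5): δ = 70.03°  ✓
  (3,6): δ = 21.11°  ✓
  (3,7): δ = 25.25°  ✓
  (4,5): δ = 114.38°  ·
  (4,6): δ = 65.46°  ✓
  (4,7): δ = 19.09°  ✓
  (5,6): δ = 131.08°  ·
  (5,7): δ = 84.72°  ·
  (6,7): δ = 133.63°  ·
antipodal pairs: 13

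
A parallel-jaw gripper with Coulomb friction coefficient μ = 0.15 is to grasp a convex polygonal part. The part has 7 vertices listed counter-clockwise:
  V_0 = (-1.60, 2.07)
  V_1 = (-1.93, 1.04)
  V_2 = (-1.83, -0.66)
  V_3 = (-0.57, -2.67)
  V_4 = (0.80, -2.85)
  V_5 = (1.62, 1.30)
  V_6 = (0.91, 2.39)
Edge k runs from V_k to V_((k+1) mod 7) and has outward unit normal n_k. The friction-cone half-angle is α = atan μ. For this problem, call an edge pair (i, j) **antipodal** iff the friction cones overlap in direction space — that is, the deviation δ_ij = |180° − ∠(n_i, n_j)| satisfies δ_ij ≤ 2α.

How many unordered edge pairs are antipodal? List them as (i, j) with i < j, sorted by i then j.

count = 4; pairs: (0,4), (1,4), (2,5), (3,6)

α = atan 0.15 = 8.53°;  2α = 17.06°
n_0 = (-0.9523, +0.3051)
n_1 = (-0.9983, -0.0587)
n_2 = (-0.8473, -0.5311)
n_3 = (-0.1303, -0.9915)
n_4 = (+0.9810, -0.1938)
n_5 = (+0.8379, +0.5458)
n_6 = (-0.1265, +0.9920)
  (0,1): δ = 158.87°  ·
  (0,2): δ = 130.15°  ·
  (0,3): δ = 79.72°  ·
  (0,4): δ = 6.59°  ✓
  (0,5): δ = 50.84°  ·
  (0,6): δ = 115.03°  ·
  (1,2): δ = 151.28°  ·
  (1,3): δ = 100.85°  ·
  (1,4): δ = 14.54°  ✓
  (1,5): δ = 29.71°  ·
  (1,6): δ = 93.90°  ·
  (2,3): δ = 129.57°  ·
  (2,4): δ = 43.26°  ·
  (2,5): δ = 1.00°  ✓
  (2,6): δ = 65.18°  ·
  (3,4): δ = 93.69°  ·
  (3,5): δ = 49.44°  ·
  (3,6): δ = 14.75°  ✓
  (4,5): δ = 135.74°  ·
  (4,6): δ = 71.56°  ·
  (5,6): δ = 115.81°  ·
antipodal pairs: 4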